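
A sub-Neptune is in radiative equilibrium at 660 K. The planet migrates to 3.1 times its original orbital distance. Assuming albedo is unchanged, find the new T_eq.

T_eq ≈ 375 K

T_eq ∝ L^(1/4) · d^(−1/2).
T′ = 660 / 3.1^(1/2) = 375 K.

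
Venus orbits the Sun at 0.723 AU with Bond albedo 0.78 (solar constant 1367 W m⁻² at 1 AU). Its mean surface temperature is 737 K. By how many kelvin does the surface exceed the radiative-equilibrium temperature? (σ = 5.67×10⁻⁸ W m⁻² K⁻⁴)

S = 1367/0.723² = 2615 W m⁻².
T_eq = [S(1−A)/(4σ)]^(1/4) = [2615×0.22/(4×5.67×10⁻⁸)]^(1/4) = 224.4 K.
ΔT = T_surf − T_eq = 737 − 224.4.

ΔT ≈ 512.6 K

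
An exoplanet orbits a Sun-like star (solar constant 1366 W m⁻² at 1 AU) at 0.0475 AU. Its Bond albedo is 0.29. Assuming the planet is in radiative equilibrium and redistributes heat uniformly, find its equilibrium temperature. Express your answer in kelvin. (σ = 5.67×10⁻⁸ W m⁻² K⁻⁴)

Flux at 0.0475 AU: S = 1366/0.0475² = 6.05×10⁵ W m⁻².
Energy balance: absorbed = emitted ⇒ πR²·S(1−A) = 4πR²·σT_eq⁴, so T_eq⁴ = S(1−A)/(4σ).
T_eq = [6.05×10⁵ × 0.71 / (4 × 5.67×10⁻⁸)]^(1/4) = (1.90×10¹²)^(1/4) = 1170 K.

T_eq ≈ 1170 K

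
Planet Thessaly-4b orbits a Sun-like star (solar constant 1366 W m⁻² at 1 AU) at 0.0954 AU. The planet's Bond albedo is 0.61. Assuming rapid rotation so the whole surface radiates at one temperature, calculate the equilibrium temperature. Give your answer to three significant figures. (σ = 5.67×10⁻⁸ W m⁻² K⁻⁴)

T_eq ≈ 713 K

Flux at 0.0954 AU: S = 1366/0.0954² = 1.50×10⁵ W m⁻².
Energy balance: absorbed = emitted ⇒ πR²·S(1−A) = 4πR²·σT_eq⁴, so T_eq⁴ = S(1−A)/(4σ).
T_eq = [1.50×10⁵ × 0.39 / (4 × 5.67×10⁻⁸)]^(1/4) = (2.58×10¹¹)^(1/4) = 713 K.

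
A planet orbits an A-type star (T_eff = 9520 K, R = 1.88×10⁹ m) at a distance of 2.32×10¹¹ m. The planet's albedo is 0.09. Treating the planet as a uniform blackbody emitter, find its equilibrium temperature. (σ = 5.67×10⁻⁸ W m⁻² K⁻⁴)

T_eq ≈ 592 K

L = 4πR_⋆²σT_⋆⁴ = 4π(1.88×10⁹)² × 5.67×10⁻⁸ × (9520)⁴ = 2.07×10²⁸ W.
S = L/(4πd²) = 3.06×10⁴ W m⁻².
Energy balance: absorbed = emitted ⇒ πR²·S(1−A) = 4πR²·σT_eq⁴, so T_eq⁴ = S(1−A)/(4σ).
T_eq = [3.06×10⁴ × 0.91 / (4 × 5.67×10⁻⁸)]^(1/4) = (1.23×10¹¹)^(1/4) = 592 K.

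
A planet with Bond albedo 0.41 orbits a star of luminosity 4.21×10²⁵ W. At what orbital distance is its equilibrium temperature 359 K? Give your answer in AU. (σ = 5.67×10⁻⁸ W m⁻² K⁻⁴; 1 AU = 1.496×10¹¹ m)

d ≈ 0.153 AU

From T_eq⁴ = L(1−A)/(16πσd²): d = √[L(1−A)/(16πσT_eq⁴)].
d = √[4.21×10²⁵ × 0.59 / (16π × 5.67×10⁻⁸ × (359)⁴)] = 2.29×10¹⁰ m = 0.153 AU.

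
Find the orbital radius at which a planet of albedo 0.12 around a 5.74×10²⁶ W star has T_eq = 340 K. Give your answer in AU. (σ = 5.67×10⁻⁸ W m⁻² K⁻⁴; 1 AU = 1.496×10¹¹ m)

From T_eq⁴ = L(1−A)/(16πσd²): d = √[L(1−A)/(16πσT_eq⁴)].
d = √[5.74×10²⁶ × 0.88 / (16π × 5.67×10⁻⁸ × (340)⁴)] = 1.15×10¹¹ m = 0.770 AU.

d ≈ 0.770 AU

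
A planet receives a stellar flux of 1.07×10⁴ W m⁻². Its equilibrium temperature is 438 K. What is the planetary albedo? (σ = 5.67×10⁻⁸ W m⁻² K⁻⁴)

A ≈ 0.22

From T_eq⁴ = S(1−A)/(4σ): 1−A = 4σT_eq⁴/S.
1−A = 4 × 5.67×10⁻⁸ × (438)⁴ / 1.07×10⁴ = 0.780.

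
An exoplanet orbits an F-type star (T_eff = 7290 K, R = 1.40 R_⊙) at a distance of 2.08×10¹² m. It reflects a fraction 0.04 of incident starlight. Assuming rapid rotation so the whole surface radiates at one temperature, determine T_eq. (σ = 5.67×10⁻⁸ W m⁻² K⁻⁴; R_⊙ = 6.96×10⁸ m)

R_⋆ = 1.40 × 6.96×10⁸ = 9.74×10⁸ m.
L = 4πR_⋆²σT_⋆⁴ = 4π(9.74×10⁸)² × 5.67×10⁻⁸ × (7290)⁴ = 1.91×10²⁷ W.
S = L/(4πd²) = 35.1 W m⁻².
Energy balance: absorbed = emitted ⇒ πR²·S(1−A) = 4πR²·σT_eq⁴, so T_eq⁴ = S(1−A)/(4σ).
T_eq = [35.1 × 0.96 / (4 × 5.67×10⁻⁸)]^(1/4) = (1.49×10⁸)^(1/4) = 110 K.

T_eq ≈ 110 K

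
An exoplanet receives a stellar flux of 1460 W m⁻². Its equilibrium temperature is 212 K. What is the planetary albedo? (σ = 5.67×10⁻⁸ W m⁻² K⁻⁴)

From T_eq⁴ = S(1−A)/(4σ): 1−A = 4σT_eq⁴/S.
1−A = 4 × 5.67×10⁻⁸ × (212)⁴ / 1460 = 0.314.

A ≈ 0.69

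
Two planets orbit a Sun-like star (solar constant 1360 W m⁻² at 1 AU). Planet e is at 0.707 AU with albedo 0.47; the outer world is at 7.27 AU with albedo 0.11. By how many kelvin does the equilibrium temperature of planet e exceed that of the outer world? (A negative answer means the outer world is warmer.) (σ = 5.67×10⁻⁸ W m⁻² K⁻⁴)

ΔT ≈ 182.1 K

T_eq = [S₀(1−A)/(4σd²)]^(1/4), so T ∝ (1−A)^(1/4) / √d.
T₁ = [1360×0.53/(4×5.67×10⁻⁸×0.707²)]^(1/4) = 282.38 K.
T₂ = [1360×0.89/(4×5.67×10⁻⁸×7.27²)]^(1/4) = 100.24 K.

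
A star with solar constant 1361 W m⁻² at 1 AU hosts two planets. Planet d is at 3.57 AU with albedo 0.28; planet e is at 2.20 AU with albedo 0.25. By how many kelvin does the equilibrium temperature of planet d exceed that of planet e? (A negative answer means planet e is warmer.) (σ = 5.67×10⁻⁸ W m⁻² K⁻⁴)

T_eq = [S₀(1−A)/(4σd²)]^(1/4), so T ∝ (1−A)^(1/4) / √d.
T₁ = [1361×0.72/(4×5.67×10⁻⁸×3.57²)]^(1/4) = 135.69 K.
T₂ = [1361×0.75/(4×5.67×10⁻⁸×2.20²)]^(1/4) = 174.63 K.

ΔT ≈ -38.9 K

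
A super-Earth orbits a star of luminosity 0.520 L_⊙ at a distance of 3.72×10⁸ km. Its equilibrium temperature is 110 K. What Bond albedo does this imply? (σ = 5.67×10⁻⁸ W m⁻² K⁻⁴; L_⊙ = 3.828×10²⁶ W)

d = 3.72×10⁸ km = 3.72×10¹¹ m.
L = 0.520 × 3.828×10²⁶ = 1.99×10²⁶ W.
Flux: S = L/(4πd²) = 1.99×10²⁶/(4π×(3.72×10¹¹)²) = 114 W m⁻².
From T_eq⁴ = S(1−A)/(4σ): 1−A = 4σT_eq⁴/S.
1−A = 4 × 5.67×10⁻⁸ × (110)⁴ / 114 = 0.290.

A ≈ 0.71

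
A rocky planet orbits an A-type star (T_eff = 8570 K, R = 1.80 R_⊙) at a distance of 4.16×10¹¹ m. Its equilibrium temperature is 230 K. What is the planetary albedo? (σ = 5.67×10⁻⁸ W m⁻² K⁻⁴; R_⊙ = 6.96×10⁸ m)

R_⋆ = 1.80 × 6.96×10⁸ = 1.25×10⁹ m.
L = 4πR_⋆²σT_⋆⁴ = 4π(1.25×10⁹)² × 5.67×10⁻⁸ × (8570)⁴ = 6.03×10²⁷ W.
S = L/(4πd²) = 2770 W m⁻².
From T_eq⁴ = S(1−A)/(4σ): 1−A = 4σT_eq⁴/S.
1−A = 4 × 5.67×10⁻⁸ × (230)⁴ / 2770 = 0.229.

A ≈ 0.77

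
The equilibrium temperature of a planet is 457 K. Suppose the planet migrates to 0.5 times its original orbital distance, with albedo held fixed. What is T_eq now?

T_eq ∝ L^(1/4) · d^(−1/2).
T′ = 457 / 0.5^(1/2) = 646 K.

T_eq ≈ 646 K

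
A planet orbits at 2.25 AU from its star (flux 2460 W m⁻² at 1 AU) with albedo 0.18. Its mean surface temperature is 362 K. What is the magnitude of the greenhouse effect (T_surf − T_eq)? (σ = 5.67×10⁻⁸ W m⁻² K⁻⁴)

S = 2460/2.25² = 485.9 W m⁻².
T_eq = [S(1−A)/(4σ)]^(1/4) = [485.9×0.82/(4×5.67×10⁻⁸)]^(1/4) = 204.7 K.
ΔT = T_surf − T_eq = 362 − 204.7.

ΔT ≈ 157.3 K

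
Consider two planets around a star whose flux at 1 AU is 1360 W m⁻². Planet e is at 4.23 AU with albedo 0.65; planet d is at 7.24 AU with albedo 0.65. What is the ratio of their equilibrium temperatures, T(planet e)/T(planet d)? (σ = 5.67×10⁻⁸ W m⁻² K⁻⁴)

T_eq = [S₀(1−A)/(4σd²)]^(1/4), so T ∝ (1−A)^(1/4) / √d.
T₁ = [1360×0.35/(4×5.67×10⁻⁸×4.23²)]^(1/4) = 104.07 K.
T₂ = [1360×0.35/(4×5.67×10⁻⁸×7.24²)]^(1/4) = 79.55 K.

T₁/T₂ ≈ 1.308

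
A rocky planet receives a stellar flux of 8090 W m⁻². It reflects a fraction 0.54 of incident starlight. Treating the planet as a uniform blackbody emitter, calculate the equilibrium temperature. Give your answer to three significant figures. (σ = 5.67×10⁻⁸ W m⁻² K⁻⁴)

T_eq ≈ 358 K

Energy balance: absorbed = emitted ⇒ πR²·S(1−A) = 4πR²·σT_eq⁴, so T_eq⁴ = S(1−A)/(4σ).
T_eq = [8090 × 0.46 / (4 × 5.67×10⁻⁸)]^(1/4) = (1.64×10¹⁰)^(1/4) = 358 K.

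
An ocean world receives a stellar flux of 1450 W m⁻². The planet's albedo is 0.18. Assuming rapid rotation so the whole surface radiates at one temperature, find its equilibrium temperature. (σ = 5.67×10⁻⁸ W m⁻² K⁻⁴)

Energy balance: absorbed = emitted ⇒ πR²·S(1−A) = 4πR²·σT_eq⁴, so T_eq⁴ = S(1−A)/(4σ).
T_eq = [1450 × 0.82 / (4 × 5.67×10⁻⁸)]^(1/4) = (5.24×10⁹)^(1/4) = 269 K.

T_eq ≈ 269 K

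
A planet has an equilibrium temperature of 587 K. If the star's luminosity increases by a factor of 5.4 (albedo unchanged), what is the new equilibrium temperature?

T_eq ≈ 895 K

T_eq ∝ L^(1/4) · d^(−1/2).
T′ = 587 × 5.4^(1/4) = 895 K.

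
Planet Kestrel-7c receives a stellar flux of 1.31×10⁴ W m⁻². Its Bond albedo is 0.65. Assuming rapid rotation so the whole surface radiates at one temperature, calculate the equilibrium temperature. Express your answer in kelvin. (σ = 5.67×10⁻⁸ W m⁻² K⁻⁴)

T_eq ≈ 377 K

Energy balance: absorbed = emitted ⇒ πR²·S(1−A) = 4πR²·σT_eq⁴, so T_eq⁴ = S(1−A)/(4σ).
T_eq = [1.31×10⁴ × 0.35 / (4 × 5.67×10⁻⁸)]^(1/4) = (2.02×10¹⁰)^(1/4) = 377 K.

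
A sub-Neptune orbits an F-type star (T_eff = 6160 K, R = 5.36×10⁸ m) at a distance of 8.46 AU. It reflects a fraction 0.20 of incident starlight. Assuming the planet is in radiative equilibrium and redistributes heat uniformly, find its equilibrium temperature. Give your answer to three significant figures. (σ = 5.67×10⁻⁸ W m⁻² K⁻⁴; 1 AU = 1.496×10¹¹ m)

T_eq ≈ 84.8 K

d = 8.46 AU = 1.27×10¹² m.
L = 4πR_⋆²σT_⋆⁴ = 4π(5.36×10⁸)² × 5.67×10⁻⁸ × (6160)⁴ = 2.95×10²⁶ W.
S = L/(4πd²) = 14.6 W m⁻².
Energy balance: absorbed = emitted ⇒ πR²·S(1−A) = 4πR²·σT_eq⁴, so T_eq⁴ = S(1−A)/(4σ).
T_eq = [14.6 × 0.80 / (4 × 5.67×10⁻⁸)]^(1/4) = (5.17×10⁷)^(1/4) = 84.8 K.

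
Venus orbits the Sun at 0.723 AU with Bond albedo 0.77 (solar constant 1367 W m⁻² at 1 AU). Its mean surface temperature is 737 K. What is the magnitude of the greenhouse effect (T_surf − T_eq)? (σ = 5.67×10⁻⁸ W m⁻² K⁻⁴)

S = 1367/0.723² = 2615 W m⁻².
T_eq = [S(1−A)/(4σ)]^(1/4) = [2615×0.23/(4×5.67×10⁻⁸)]^(1/4) = 226.9 K.
ΔT = T_surf − T_eq = 737 − 226.9.

ΔT ≈ 510.1 K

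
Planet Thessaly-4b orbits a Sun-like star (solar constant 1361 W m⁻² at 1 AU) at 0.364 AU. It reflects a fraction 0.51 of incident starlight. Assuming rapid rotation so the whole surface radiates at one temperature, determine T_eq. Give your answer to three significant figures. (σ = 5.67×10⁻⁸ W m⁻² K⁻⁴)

T_eq ≈ 386 K

Flux at 0.364 AU: S = 1361/0.364² = 1.03×10⁴ W m⁻².
Energy balance: absorbed = emitted ⇒ πR²·S(1−A) = 4πR²·σT_eq⁴, so T_eq⁴ = S(1−A)/(4σ).
T_eq = [1.03×10⁴ × 0.49 / (4 × 5.67×10⁻⁸)]^(1/4) = (2.22×10¹⁰)^(1/4) = 386 K.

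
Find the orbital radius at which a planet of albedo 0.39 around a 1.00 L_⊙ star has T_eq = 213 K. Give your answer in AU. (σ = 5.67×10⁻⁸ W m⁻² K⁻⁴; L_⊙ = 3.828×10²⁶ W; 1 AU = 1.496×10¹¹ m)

d ≈ 1.33 AU

L = 1.00 × 3.828×10²⁶ = 3.83×10²⁶ W.
From T_eq⁴ = L(1−A)/(16πσd²): d = √[L(1−A)/(16πσT_eq⁴)].
d = √[3.83×10²⁶ × 0.61 / (16π × 5.67×10⁻⁸ × (213)⁴)] = 2.00×10¹¹ m = 1.33 AU.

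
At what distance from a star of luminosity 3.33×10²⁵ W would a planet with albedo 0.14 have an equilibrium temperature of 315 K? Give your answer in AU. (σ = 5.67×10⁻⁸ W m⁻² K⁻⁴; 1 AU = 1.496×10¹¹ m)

From T_eq⁴ = L(1−A)/(16πσd²): d = √[L(1−A)/(16πσT_eq⁴)].
d = √[3.33×10²⁵ × 0.86 / (16π × 5.67×10⁻⁸ × (315)⁴)] = 3.19×10¹⁰ m = 0.214 AU.

d ≈ 0.214 AU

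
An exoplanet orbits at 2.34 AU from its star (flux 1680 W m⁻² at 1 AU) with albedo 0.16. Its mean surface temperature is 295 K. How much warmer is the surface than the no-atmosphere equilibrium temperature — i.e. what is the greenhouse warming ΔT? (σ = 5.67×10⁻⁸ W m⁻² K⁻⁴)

S = 1680/2.34² = 306.8 W m⁻².
T_eq = [S(1−A)/(4σ)]^(1/4) = [306.8×0.84/(4×5.67×10⁻⁸)]^(1/4) = 183.6 K.
ΔT = T_surf − T_eq = 295 − 183.6.

ΔT ≈ 111.4 K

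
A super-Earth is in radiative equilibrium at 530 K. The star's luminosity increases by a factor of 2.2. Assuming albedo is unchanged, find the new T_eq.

T_eq ∝ L^(1/4) · d^(−1/2).
T′ = 530 × 2.2^(1/4) = 645 K.

T_eq ≈ 645 K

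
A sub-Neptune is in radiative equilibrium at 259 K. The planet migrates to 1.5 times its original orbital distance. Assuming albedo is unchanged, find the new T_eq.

T_eq ∝ L^(1/4) · d^(−1/2).
T′ = 259 / 1.5^(1/2) = 211 K.

T_eq ≈ 211 K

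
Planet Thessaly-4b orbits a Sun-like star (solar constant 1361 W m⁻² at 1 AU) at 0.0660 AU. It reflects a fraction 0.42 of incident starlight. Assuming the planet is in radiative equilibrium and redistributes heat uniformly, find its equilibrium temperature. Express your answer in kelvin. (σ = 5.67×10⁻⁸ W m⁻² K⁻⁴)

Flux at 0.0660 AU: S = 1361/0.0660² = 3.12×10⁵ W m⁻².
Energy balance: absorbed = emitted ⇒ πR²·S(1−A) = 4πR²·σT_eq⁴, so T_eq⁴ = S(1−A)/(4σ).
T_eq = [3.12×10⁵ × 0.58 / (4 × 5.67×10⁻⁸)]^(1/4) = (7.99×10¹¹)^(1/4) = 945 K.

T_eq ≈ 945 K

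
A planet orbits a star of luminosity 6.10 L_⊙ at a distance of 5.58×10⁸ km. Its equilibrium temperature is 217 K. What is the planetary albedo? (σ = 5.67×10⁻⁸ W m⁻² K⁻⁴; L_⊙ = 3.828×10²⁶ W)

A ≈ 0.16

d = 5.58×10⁸ km = 5.58×10¹¹ m.
L = 6.10 × 3.828×10²⁶ = 2.34×10²⁷ W.
Flux: S = L/(4πd²) = 2.34×10²⁷/(4π×(5.58×10¹¹)²) = 597 W m⁻².
From T_eq⁴ = S(1−A)/(4σ): 1−A = 4σT_eq⁴/S.
1−A = 4 × 5.67×10⁻⁸ × (217)⁴ / 597 = 0.843.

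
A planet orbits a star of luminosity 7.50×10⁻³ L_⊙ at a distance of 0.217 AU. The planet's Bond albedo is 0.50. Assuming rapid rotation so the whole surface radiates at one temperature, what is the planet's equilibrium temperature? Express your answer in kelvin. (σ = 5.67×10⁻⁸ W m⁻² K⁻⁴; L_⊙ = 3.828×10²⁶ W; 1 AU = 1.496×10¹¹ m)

d = 0.217 AU = 3.25×10¹⁰ m.
L = 7.50×10⁻³ × 3.828×10²⁶ = 2.87×10²⁴ W.
Flux: S = L/(4πd²) = 2.87×10²⁴/(4π×(3.25×10¹⁰)²) = 217 W m⁻².
Energy balance: absorbed = emitted ⇒ πR²·S(1−A) = 4πR²·σT_eq⁴, so T_eq⁴ = S(1−A)/(4σ).
T_eq = [217 × 0.50 / (4 × 5.67×10⁻⁸)]^(1/4) = (4.78×10⁸)^(1/4) = 148 K.

T_eq ≈ 148 K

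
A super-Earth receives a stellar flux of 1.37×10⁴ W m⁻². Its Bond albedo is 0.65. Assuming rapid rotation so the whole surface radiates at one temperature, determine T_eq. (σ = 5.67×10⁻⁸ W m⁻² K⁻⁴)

Energy balance: absorbed = emitted ⇒ πR²·S(1−A) = 4πR²·σT_eq⁴, so T_eq⁴ = S(1−A)/(4σ).
T_eq = [1.37×10⁴ × 0.35 / (4 × 5.67×10⁻⁸)]^(1/4) = (2.11×10¹⁰)^(1/4) = 381 K.

T_eq ≈ 381 K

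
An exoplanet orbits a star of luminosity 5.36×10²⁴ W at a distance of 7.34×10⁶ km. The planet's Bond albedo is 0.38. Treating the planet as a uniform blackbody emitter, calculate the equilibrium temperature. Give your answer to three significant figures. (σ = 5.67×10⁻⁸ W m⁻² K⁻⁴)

T_eq ≈ 384 K

d = 7.34×10⁶ km = 7.34×10⁹ m.
Flux: S = L/(4πd²) = 5.36×10²⁴/(4π×(7.34×10⁹)²) = 7920 W m⁻².
Energy balance: absorbed = emitted ⇒ πR²·S(1−A) = 4πR²·σT_eq⁴, so T_eq⁴ = S(1−A)/(4σ).
T_eq = [7920 × 0.62 / (4 × 5.67×10⁻⁸)]^(1/4) = (2.16×10¹⁰)^(1/4) = 384 K.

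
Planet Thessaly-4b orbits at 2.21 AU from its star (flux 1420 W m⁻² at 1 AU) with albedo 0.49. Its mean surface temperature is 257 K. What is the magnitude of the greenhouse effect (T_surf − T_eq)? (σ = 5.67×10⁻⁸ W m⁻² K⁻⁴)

S = 1420/2.21² = 290.7 W m⁻².
T_eq = [S(1−A)/(4σ)]^(1/4) = [290.7×0.51/(4×5.67×10⁻⁸)]^(1/4) = 159.9 K.
ΔT = T_surf − T_eq = 257 − 159.9.

ΔT ≈ 97.1 K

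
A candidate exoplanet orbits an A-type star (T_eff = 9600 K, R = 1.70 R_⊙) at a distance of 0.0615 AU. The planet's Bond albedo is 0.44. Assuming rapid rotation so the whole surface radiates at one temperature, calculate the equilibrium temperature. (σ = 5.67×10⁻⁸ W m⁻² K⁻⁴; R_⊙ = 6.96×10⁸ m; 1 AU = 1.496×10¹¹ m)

R_⋆ = 1.70 × 6.96×10⁸ = 1.18×10⁹ m.
d = 0.0615 AU = 9.20×10⁹ m.
L = 4πR_⋆²σT_⋆⁴ = 4π(1.18×10⁹)² × 5.67×10⁻⁸ × (9600)⁴ = 8.47×10²⁷ W.
S = L/(4πd²) = 7.96×10⁶ W m⁻².
Energy balance: absorbed = emitted ⇒ πR²·S(1−A) = 4πR²·σT_eq⁴, so T_eq⁴ = S(1−A)/(4σ).
T_eq = [7.96×10⁶ × 0.56 / (4 × 5.67×10⁻⁸)]^(1/4) = (1.97×10¹³)^(1/4) = 2110 K.

T_eq ≈ 2110 K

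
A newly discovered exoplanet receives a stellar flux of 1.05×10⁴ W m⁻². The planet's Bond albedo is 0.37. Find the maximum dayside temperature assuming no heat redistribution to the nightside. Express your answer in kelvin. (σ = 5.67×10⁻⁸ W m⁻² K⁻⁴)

With no redistribution each surface element balances locally: S(1−A) = σT⁴.
T = [1.05×10⁴ × 0.63 / 5.67×10⁻⁸]^(1/4) = (1.17×10¹¹)^(1/4) = 584 K.

T_ss ≈ 584 K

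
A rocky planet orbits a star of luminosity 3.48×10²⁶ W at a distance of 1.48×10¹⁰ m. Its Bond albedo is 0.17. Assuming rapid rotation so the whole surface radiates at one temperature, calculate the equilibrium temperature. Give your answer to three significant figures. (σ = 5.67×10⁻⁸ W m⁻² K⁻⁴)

T_eq ≈ 825 K

Flux: S = L/(4πd²) = 3.48×10²⁶/(4π×(1.48×10¹⁰)²) = 1.26×10⁵ W m⁻².
Energy balance: absorbed = emitted ⇒ πR²·S(1−A) = 4πR²·σT_eq⁴, so T_eq⁴ = S(1−A)/(4σ).
T_eq = [1.26×10⁵ × 0.83 / (4 × 5.67×10⁻⁸)]^(1/4) = (4.63×10¹¹)^(1/4) = 825 K.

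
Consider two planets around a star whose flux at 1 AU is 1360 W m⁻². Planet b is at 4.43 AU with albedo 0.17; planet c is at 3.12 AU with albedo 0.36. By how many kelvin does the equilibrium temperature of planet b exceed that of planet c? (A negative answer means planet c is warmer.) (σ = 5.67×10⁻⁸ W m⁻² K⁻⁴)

T_eq = [S₀(1−A)/(4σd²)]^(1/4), so T ∝ (1−A)^(1/4) / √d.
T₁ = [1360×0.83/(4×5.67×10⁻⁸×4.43²)]^(1/4) = 126.19 K.
T₂ = [1360×0.64/(4×5.67×10⁻⁸×3.12²)]^(1/4) = 140.91 K.

ΔT ≈ -14.7 K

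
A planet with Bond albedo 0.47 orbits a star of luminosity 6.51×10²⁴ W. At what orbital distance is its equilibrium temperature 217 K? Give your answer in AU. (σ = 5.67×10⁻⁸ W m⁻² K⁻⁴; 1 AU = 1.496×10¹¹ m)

d ≈ 0.156 AU

From T_eq⁴ = L(1−A)/(16πσd²): d = √[L(1−A)/(16πσT_eq⁴)].
d = √[6.51×10²⁴ × 0.53 / (16π × 5.67×10⁻⁸ × (217)⁴)] = 2.34×10¹⁰ m = 0.156 AU.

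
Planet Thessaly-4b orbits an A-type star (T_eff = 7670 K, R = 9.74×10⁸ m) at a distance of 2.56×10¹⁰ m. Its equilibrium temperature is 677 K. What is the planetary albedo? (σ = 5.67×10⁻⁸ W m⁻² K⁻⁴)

A ≈ 0.83

L = 4πR_⋆²σT_⋆⁴ = 4π(9.74×10⁸)² × 5.67×10⁻⁸ × (7670)⁴ = 2.34×10²⁷ W.
S = L/(4πd²) = 2.84×10⁵ W m⁻².
From T_eq⁴ = S(1−A)/(4σ): 1−A = 4σT_eq⁴/S.
1−A = 4 × 5.67×10⁻⁸ × (677)⁴ / 2.84×10⁵ = 0.168.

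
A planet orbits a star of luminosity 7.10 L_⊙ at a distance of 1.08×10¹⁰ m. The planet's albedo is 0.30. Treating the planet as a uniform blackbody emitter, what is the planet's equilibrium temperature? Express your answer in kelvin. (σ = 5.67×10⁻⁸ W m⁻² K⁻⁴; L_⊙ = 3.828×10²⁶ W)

T_eq ≈ 1550 K

L = 7.10 × 3.828×10²⁶ = 2.72×10²⁷ W.
Flux: S = L/(4πd²) = 2.72×10²⁷/(4π×(1.08×10¹⁰)²) = 1.85×10⁶ W m⁻².
Energy balance: absorbed = emitted ⇒ πR²·S(1−A) = 4πR²·σT_eq⁴, so T_eq⁴ = S(1−A)/(4σ).
T_eq = [1.85×10⁶ × 0.70 / (4 × 5.67×10⁻⁸)]^(1/4) = (5.72×10¹²)^(1/4) = 1550 K.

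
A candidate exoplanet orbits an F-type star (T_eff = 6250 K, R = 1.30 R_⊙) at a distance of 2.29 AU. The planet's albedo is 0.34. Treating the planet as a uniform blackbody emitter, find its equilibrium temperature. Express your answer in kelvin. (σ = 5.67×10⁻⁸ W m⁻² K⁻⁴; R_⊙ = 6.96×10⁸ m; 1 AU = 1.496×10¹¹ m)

T_eq ≈ 205 K

R_⋆ = 1.30 × 6.96×10⁸ = 9.05×10⁸ m.
d = 2.29 AU = 3.43×10¹¹ m.
L = 4πR_⋆²σT_⋆⁴ = 4π(9.05×10⁸)² × 5.67×10⁻⁸ × (6250)⁴ = 8.90×10²⁶ W.
S = L/(4πd²) = 603 W m⁻².
Energy balance: absorbed = emitted ⇒ πR²·S(1−A) = 4πR²·σT_eq⁴, so T_eq⁴ = S(1−A)/(4σ).
T_eq = [603 × 0.66 / (4 × 5.67×10⁻⁸)]^(1/4) = (1.76×10⁹)^(1/4) = 205 K.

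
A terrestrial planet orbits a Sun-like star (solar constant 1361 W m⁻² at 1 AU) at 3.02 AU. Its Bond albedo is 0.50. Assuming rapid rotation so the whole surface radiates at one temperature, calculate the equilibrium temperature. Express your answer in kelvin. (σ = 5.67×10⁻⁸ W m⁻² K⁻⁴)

T_eq ≈ 135 K

Flux at 3.02 AU: S = 1361/3.02² = 149 W m⁻².
Energy balance: absorbed = emitted ⇒ πR²·S(1−A) = 4πR²·σT_eq⁴, so T_eq⁴ = S(1−A)/(4σ).
T_eq = [149 × 0.50 / (4 × 5.67×10⁻⁸)]^(1/4) = (3.29×10⁸)^(1/4) = 135 K.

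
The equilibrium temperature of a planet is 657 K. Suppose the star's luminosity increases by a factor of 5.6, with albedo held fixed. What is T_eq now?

T_eq ≈ 1010 K

T_eq ∝ L^(1/4) · d^(−1/2).
T′ = 657 × 5.6^(1/4) = 1010 K.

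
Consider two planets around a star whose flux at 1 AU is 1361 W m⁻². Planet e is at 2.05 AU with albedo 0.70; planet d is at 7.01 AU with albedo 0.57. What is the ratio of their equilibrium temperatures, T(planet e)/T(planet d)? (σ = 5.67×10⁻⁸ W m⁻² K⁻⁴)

T₁/T₂ ≈ 1.690

T_eq = [S₀(1−A)/(4σd²)]^(1/4), so T ∝ (1−A)^(1/4) / √d.
T₁ = [1361×0.30/(4×5.67×10⁻⁸×2.05²)]^(1/4) = 143.87 K.
T₂ = [1361×0.43/(4×5.67×10⁻⁸×7.01²)]^(1/4) = 85.13 K.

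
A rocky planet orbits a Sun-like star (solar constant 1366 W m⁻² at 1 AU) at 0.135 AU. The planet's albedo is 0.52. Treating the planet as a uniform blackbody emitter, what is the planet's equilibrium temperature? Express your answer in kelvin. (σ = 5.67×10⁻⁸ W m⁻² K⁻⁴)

T_eq ≈ 631 K

Flux at 0.135 AU: S = 1366/0.135² = 7.50×10⁴ W m⁻².
Energy balance: absorbed = emitted ⇒ πR²·S(1−A) = 4πR²·σT_eq⁴, so T_eq⁴ = S(1−A)/(4σ).
T_eq = [7.50×10⁴ × 0.48 / (4 × 5.67×10⁻⁸)]^(1/4) = (1.59×10¹¹)^(1/4) = 631 K.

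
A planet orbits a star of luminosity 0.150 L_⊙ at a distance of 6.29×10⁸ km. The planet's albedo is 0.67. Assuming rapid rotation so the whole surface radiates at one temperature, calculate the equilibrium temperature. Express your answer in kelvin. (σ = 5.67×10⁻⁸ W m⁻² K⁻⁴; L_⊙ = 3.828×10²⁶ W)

d = 6.29×10⁸ km = 6.29×10¹¹ m.
L = 0.150 × 3.828×10²⁶ = 5.74×10²⁵ W.
Flux: S = L/(4πd²) = 5.74×10²⁵/(4π×(6.29×10¹¹)²) = 11.5 W m⁻².
Energy balance: absorbed = emitted ⇒ πR²·S(1−A) = 4πR²·σT_eq⁴, so T_eq⁴ = S(1−A)/(4σ).
T_eq = [11.5 × 0.33 / (4 × 5.67×10⁻⁸)]^(1/4) = (1.68×10⁷)^(1/4) = 64.0 K.

T_eq ≈ 64.0 K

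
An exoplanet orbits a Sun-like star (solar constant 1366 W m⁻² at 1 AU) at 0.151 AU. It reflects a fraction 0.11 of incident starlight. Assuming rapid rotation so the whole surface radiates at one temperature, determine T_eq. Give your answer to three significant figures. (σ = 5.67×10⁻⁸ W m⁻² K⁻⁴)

T_eq ≈ 696 K

Flux at 0.151 AU: S = 1366/0.151² = 5.99×10⁴ W m⁻².
Energy balance: absorbed = emitted ⇒ πR²·S(1−A) = 4πR²·σT_eq⁴, so T_eq⁴ = S(1−A)/(4σ).
T_eq = [5.99×10⁴ × 0.89 / (4 × 5.67×10⁻⁸)]^(1/4) = (2.35×10¹¹)^(1/4) = 696 K.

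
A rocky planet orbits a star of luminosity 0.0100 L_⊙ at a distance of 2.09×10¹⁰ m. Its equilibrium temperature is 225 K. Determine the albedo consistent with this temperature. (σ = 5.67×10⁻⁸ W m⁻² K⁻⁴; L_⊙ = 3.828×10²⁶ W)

L = 0.0100 × 3.828×10²⁶ = 3.83×10²⁴ W.
Flux: S = L/(4πd²) = 3.83×10²⁴/(4π×(2.09×10¹⁰)²) = 697 W m⁻².
From T_eq⁴ = S(1−A)/(4σ): 1−A = 4σT_eq⁴/S.
1−A = 4 × 5.67×10⁻⁸ × (225)⁴ / 697 = 0.833.

A ≈ 0.17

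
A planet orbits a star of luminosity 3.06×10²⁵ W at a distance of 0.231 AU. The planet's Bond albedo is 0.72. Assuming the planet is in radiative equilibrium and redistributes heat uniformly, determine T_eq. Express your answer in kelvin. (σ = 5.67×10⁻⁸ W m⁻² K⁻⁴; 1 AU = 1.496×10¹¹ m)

d = 0.231 AU = 3.46×10¹⁰ m.
Flux: S = L/(4πd²) = 3.06×10²⁵/(4π×(3.46×10¹⁰)²) = 2040 W m⁻².
Energy balance: absorbed = emitted ⇒ πR²·S(1−A) = 4πR²·σT_eq⁴, so T_eq⁴ = S(1−A)/(4σ).
T_eq = [2040 × 0.28 / (4 × 5.67×10⁻⁸)]^(1/4) = (2.52×10⁹)^(1/4) = 224 K.

T_eq ≈ 224 K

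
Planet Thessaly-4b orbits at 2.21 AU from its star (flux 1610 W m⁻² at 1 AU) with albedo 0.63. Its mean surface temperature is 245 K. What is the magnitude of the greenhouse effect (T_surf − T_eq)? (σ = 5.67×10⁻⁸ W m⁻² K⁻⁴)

ΔT ≈ 92.7 K

S = 1610/2.21² = 329.6 W m⁻².
T_eq = [S(1−A)/(4σ)]^(1/4) = [329.6×0.37/(4×5.67×10⁻⁸)]^(1/4) = 152.3 K.
ΔT = T_surf − T_eq = 245 − 152.3.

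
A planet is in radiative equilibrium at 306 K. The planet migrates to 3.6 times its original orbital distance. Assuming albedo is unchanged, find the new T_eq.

T_eq ∝ L^(1/4) · d^(−1/2).
T′ = 306 / 3.6^(1/2) = 161 K.

T_eq ≈ 161 K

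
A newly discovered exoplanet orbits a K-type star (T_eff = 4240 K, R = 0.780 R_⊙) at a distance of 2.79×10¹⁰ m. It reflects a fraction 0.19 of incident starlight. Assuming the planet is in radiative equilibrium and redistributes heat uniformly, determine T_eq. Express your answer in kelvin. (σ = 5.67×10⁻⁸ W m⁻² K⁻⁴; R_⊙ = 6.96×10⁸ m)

T_eq ≈ 397 K

R_⋆ = 0.780 × 6.96×10⁸ = 5.43×10⁸ m.
L = 4πR_⋆²σT_⋆⁴ = 4π(5.43×10⁸)² × 5.67×10⁻⁸ × (4240)⁴ = 6.79×10²⁵ W.
S = L/(4πd²) = 6940 W m⁻².
Energy balance: absorbed = emitted ⇒ πR²·S(1−A) = 4πR²·σT_eq⁴, so T_eq⁴ = S(1−A)/(4σ).
T_eq = [6940 × 0.81 / (4 × 5.67×10⁻⁸)]^(1/4) = (2.48×10¹⁰)^(1/4) = 397 K.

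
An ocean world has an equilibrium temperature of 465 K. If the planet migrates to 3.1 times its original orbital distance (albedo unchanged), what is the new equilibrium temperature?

T_eq ≈ 264 K

T_eq ∝ L^(1/4) · d^(−1/2).
T′ = 465 / 3.1^(1/2) = 264 K.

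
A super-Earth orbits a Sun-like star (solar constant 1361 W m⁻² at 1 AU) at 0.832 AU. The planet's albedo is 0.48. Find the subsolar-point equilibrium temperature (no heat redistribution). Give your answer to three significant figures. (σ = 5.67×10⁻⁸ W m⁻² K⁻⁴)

T_ss ≈ 366 K

Flux at 0.832 AU: S = 1361/0.832² = 1970 W m⁻².
At the subsolar point the surface absorbs S(1−A) and emits σT⁴ per unit area — no factor of 4, since only the local patch is in balance.
T = [1970 × 0.52 / 5.67×10⁻⁸]^(1/4) = (1.80×10¹⁰)^(1/4) = 366 K.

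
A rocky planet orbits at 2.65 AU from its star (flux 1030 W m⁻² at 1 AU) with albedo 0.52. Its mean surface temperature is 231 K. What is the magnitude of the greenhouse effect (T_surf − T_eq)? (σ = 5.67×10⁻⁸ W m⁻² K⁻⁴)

ΔT ≈ 98.3 K

S = 1030/2.65² = 146.7 W m⁻².
T_eq = [S(1−A)/(4σ)]^(1/4) = [146.7×0.48/(4×5.67×10⁻⁸)]^(1/4) = 132.7 K.
ΔT = T_surf − T_eq = 231 − 132.7.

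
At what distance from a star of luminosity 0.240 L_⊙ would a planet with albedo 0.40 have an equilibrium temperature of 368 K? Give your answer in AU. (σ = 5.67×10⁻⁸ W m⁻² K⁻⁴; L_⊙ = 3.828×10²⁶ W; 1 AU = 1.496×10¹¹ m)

L = 0.240 × 3.828×10²⁶ = 9.19×10²⁵ W.
From T_eq⁴ = L(1−A)/(16πσd²): d = √[L(1−A)/(16πσT_eq⁴)].
d = √[9.19×10²⁵ × 0.60 / (16π × 5.67×10⁻⁸ × (368)⁴)] = 3.25×10¹⁰ m = 0.217 AU.

d ≈ 0.217 AU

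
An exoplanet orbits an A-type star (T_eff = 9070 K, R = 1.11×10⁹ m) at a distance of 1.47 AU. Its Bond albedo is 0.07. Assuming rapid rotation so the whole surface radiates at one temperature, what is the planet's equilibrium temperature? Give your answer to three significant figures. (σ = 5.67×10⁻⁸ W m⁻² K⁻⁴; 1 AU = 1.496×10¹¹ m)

d = 1.47 AU = 2.20×10¹¹ m.
L = 4πR_⋆²σT_⋆⁴ = 4π(1.11×10⁹)² × 5.67×10⁻⁸ × (9070)⁴ = 5.94×10²⁷ W.
S = L/(4πd²) = 9780 W m⁻².
Energy balance: absorbed = emitted ⇒ πR²·S(1−A) = 4πR²·σT_eq⁴, so T_eq⁴ = S(1−A)/(4σ).
T_eq = [9780 × 0.93 / (4 × 5.67×10⁻⁸)]^(1/4) = (4.01×10¹⁰)^(1/4) = 447 K.

T_eq ≈ 447 K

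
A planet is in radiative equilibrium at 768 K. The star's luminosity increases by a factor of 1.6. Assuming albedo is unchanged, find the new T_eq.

T_eq ∝ L^(1/4) · d^(−1/2).
T′ = 768 × 1.6^(1/4) = 864 K.

T_eq ≈ 864 K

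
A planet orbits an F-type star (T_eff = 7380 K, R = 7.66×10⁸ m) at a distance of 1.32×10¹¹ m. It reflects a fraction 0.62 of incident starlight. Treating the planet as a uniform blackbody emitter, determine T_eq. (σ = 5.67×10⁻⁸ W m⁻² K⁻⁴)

T_eq ≈ 312 K

L = 4πR_⋆²σT_⋆⁴ = 4π(7.66×10⁸)² × 5.67×10⁻⁸ × (7380)⁴ = 1.24×10²⁷ W.
S = L/(4πd²) = 5660 W m⁻².
Energy balance: absorbed = emitted ⇒ πR²·S(1−A) = 4πR²·σT_eq⁴, so T_eq⁴ = S(1−A)/(4σ).
T_eq = [5660 × 0.38 / (4 × 5.67×10⁻⁸)]^(1/4) = (9.49×10⁹)^(1/4) = 312 K.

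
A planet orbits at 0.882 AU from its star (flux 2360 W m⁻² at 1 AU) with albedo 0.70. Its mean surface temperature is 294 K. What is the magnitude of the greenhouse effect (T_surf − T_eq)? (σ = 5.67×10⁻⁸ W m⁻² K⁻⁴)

ΔT ≈ 42.3 K

S = 2360/0.882² = 3034 W m⁻².
T_eq = [S(1−A)/(4σ)]^(1/4) = [3034×0.30/(4×5.67×10⁻⁸)]^(1/4) = 251.7 K.
ΔT = T_surf − T_eq = 294 − 251.7.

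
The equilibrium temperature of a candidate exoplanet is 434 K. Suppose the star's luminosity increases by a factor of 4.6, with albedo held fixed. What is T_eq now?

T_eq ≈ 636 K

T_eq ∝ L^(1/4) · d^(−1/2).
T′ = 434 × 4.6^(1/4) = 636 K.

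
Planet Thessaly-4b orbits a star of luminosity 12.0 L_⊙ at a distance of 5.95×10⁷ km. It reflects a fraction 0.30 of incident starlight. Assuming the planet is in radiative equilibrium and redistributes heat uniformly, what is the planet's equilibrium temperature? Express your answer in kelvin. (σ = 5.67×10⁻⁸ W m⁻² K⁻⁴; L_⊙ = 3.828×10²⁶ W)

d = 5.95×10⁷ km = 5.95×10¹⁰ m.
L = 12.0 × 3.828×10²⁶ = 4.59×10²⁷ W.
Flux: S = L/(4πd²) = 4.59×10²⁷/(4π×(5.95×10¹⁰)²) = 1.03×10⁵ W m⁻².
Energy balance: absorbed = emitted ⇒ πR²·S(1−A) = 4πR²·σT_eq⁴, so T_eq⁴ = S(1−A)/(4σ).
T_eq = [1.03×10⁵ × 0.70 / (4 × 5.67×10⁻⁸)]^(1/4) = (3.19×10¹¹)^(1/4) = 751 K.

T_eq ≈ 751 K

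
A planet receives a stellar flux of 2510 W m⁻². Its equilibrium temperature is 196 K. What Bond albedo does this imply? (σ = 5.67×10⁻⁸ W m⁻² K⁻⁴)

From T_eq⁴ = S(1−A)/(4σ): 1−A = 4σT_eq⁴/S.
1−A = 4 × 5.67×10⁻⁸ × (196)⁴ / 2510 = 0.133.

A ≈ 0.87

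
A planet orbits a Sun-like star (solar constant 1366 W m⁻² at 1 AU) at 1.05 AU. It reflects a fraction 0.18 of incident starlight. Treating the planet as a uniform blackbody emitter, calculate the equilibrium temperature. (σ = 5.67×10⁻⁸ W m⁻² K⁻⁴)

T_eq ≈ 259 K

Flux at 1.05 AU: S = 1366/1.05² = 1240 W m⁻².
Energy balance: absorbed = emitted ⇒ πR²·S(1−A) = 4πR²·σT_eq⁴, so T_eq⁴ = S(1−A)/(4σ).
T_eq = [1240 × 0.82 / (4 × 5.67×10⁻⁸)]^(1/4) = (4.48×10⁹)^(1/4) = 259 K.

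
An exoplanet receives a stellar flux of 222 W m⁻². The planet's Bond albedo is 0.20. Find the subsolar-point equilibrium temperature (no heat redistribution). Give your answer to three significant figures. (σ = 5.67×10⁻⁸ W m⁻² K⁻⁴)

At the subsolar point the surface absorbs S(1−A) and emits σT⁴ per unit area — no factor of 4, since only the local patch is in balance.
T = [222 × 0.80 / 5.67×10⁻⁸]^(1/4) = (3.13×10⁹)^(1/4) = 237 K.

T_ss ≈ 237 K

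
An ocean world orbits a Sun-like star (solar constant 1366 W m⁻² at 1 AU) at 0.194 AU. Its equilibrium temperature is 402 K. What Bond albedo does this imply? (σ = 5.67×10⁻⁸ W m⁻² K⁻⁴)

Flux at 0.194 AU: S = 1366/0.194² = 3.63×10⁴ W m⁻².
From T_eq⁴ = S(1−A)/(4σ): 1−A = 4σT_eq⁴/S.
1−A = 4 × 5.67×10⁻⁸ × (402)⁴ / 3.63×10⁴ = 0.163.

A ≈ 0.84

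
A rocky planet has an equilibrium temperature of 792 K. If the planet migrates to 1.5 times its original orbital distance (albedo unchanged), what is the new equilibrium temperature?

T_eq ≈ 647 K

T_eq ∝ L^(1/4) · d^(−1/2).
T′ = 792 / 1.5^(1/2) = 647 K.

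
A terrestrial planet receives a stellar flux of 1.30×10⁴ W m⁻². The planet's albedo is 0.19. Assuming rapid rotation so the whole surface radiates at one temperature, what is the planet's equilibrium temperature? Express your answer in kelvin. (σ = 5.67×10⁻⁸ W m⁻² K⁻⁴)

T_eq ≈ 464 K

Energy balance: absorbed = emitted ⇒ πR²·S(1−A) = 4πR²·σT_eq⁴, so T_eq⁴ = S(1−A)/(4σ).
T_eq = [1.30×10⁴ × 0.81 / (4 × 5.67×10⁻⁸)]^(1/4) = (4.64×10¹⁰)^(1/4) = 464 K.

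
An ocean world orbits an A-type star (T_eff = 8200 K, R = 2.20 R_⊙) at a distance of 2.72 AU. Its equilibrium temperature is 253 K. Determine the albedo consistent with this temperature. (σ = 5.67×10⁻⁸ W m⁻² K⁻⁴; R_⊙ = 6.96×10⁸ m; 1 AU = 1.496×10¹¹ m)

R_⋆ = 2.20 × 6.96×10⁸ = 1.53×10⁹ m.
d = 2.72 AU = 4.07×10¹¹ m.
L = 4πR_⋆²σT_⋆⁴ = 4π(1.53×10⁹)² × 5.67×10⁻⁸ × (8200)⁴ = 7.55×10²⁷ W.
S = L/(4πd²) = 3630 W m⁻².
From T_eq⁴ = S(1−A)/(4σ): 1−A = 4σT_eq⁴/S.
1−A = 4 × 5.67×10⁻⁸ × (253)⁴ / 3630 = 0.256.

A ≈ 0.74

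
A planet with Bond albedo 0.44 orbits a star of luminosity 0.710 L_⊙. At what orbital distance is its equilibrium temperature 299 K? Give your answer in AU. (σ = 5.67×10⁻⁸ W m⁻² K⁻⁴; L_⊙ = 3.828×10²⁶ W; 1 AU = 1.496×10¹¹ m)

d ≈ 0.546 AU

L = 0.710 × 3.828×10²⁶ = 2.72×10²⁶ W.
From T_eq⁴ = L(1−A)/(16πσd²): d = √[L(1−A)/(16πσT_eq⁴)].
d = √[2.72×10²⁶ × 0.56 / (16π × 5.67×10⁻⁸ × (299)⁴)] = 8.17×10¹⁰ m = 0.546 AU.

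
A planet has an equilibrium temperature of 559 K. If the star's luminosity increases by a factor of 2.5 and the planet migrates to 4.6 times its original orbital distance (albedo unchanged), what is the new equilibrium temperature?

T_eq ≈ 328 K

T_eq ∝ L^(1/4) · d^(−1/2).
T′ = 559 × 2.5^(1/4) / 4.6^(1/2) = 328 K.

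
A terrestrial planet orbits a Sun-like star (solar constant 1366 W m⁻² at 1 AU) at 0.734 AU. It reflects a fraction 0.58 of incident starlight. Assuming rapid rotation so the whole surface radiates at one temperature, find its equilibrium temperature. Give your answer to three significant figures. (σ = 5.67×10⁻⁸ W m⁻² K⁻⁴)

T_eq ≈ 262 K

Flux at 0.734 AU: S = 1366/0.734² = 2540 W m⁻².
Energy balance: absorbed = emitted ⇒ πR²·S(1−A) = 4πR²·σT_eq⁴, so T_eq⁴ = S(1−A)/(4σ).
T_eq = [2540 × 0.42 / (4 × 5.67×10⁻⁸)]^(1/4) = (4.70×10⁹)^(1/4) = 262 K.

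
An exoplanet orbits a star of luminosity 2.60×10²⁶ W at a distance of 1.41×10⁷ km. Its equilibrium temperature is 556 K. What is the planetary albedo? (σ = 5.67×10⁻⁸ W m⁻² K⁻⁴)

A ≈ 0.79

d = 1.41×10⁷ km = 1.41×10¹⁰ m.
Flux: S = L/(4πd²) = 2.60×10²⁶/(4π×(1.41×10¹⁰)²) = 1.04×10⁵ W m⁻².
From T_eq⁴ = S(1−A)/(4σ): 1−A = 4σT_eq⁴/S.
1−A = 4 × 5.67×10⁻⁸ × (556)⁴ / 1.04×10⁵ = 0.208.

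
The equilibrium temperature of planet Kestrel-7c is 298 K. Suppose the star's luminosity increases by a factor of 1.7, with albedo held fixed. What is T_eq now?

T_eq ∝ L^(1/4) · d^(−1/2).
T′ = 298 × 1.7^(1/4) = 340 K.

T_eq ≈ 340 K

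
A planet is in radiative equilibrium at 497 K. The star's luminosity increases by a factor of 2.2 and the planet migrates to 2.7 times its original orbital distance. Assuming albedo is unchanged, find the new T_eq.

T_eq ≈ 368 K

T_eq ∝ L^(1/4) · d^(−1/2).
T′ = 497 × 2.2^(1/4) / 2.7^(1/2) = 368 K.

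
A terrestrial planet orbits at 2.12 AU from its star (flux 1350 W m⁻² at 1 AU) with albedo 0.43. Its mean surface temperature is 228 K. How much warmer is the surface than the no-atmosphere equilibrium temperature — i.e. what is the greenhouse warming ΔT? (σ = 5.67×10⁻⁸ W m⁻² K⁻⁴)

S = 1350/2.12² = 300.4 W m⁻².
T_eq = [S(1−A)/(4σ)]^(1/4) = [300.4×0.57/(4×5.67×10⁻⁸)]^(1/4) = 165.8 K.
ΔT = T_surf − T_eq = 228 − 165.8.

ΔT ≈ 62.2 K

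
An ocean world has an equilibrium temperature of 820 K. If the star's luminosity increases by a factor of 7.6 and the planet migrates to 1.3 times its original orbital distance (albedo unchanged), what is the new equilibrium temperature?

T_eq ≈ 1190 K

T_eq ∝ L^(1/4) · d^(−1/2).
T′ = 820 × 7.6^(1/4) / 1.3^(1/2) = 1190 K.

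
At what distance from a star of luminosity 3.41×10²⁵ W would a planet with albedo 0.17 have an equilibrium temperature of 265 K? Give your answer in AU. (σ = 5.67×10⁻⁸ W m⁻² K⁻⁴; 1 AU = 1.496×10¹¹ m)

From T_eq⁴ = L(1−A)/(16πσd²): d = √[L(1−A)/(16πσT_eq⁴)].
d = √[3.41×10²⁵ × 0.83 / (16π × 5.67×10⁻⁸ × (265)⁴)] = 4.49×10¹⁰ m = 0.300 AU.

d ≈ 0.300 AU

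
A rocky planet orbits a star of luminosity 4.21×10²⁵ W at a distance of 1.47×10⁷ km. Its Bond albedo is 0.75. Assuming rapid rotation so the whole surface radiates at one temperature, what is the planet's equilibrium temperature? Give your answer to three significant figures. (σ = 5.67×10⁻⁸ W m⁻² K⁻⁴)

T_eq ≈ 362 K

d = 1.47×10⁷ km = 1.47×10¹⁰ m.
Flux: S = L/(4πd²) = 4.21×10²⁵/(4π×(1.47×10¹⁰)²) = 1.55×10⁴ W m⁻².
Energy balance: absorbed = emitted ⇒ πR²·S(1−A) = 4πR²·σT_eq⁴, so T_eq⁴ = S(1−A)/(4σ).
T_eq = [1.55×10⁴ × 0.25 / (4 × 5.67×10⁻⁸)]^(1/4) = (1.71×10¹⁰)^(1/4) = 362 K.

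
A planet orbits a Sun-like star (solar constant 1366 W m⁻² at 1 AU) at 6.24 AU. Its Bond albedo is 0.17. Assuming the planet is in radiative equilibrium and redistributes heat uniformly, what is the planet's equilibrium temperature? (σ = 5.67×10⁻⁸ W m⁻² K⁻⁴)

Flux at 6.24 AU: S = 1366/6.24² = 35.1 W m⁻².
Energy balance: absorbed = emitted ⇒ πR²·S(1−A) = 4πR²·σT_eq⁴, so T_eq⁴ = S(1−A)/(4σ).
T_eq = [35.1 × 0.83 / (4 × 5.67×10⁻⁸)]^(1/4) = (1.28×10⁸)^(1/4) = 106 K.

T_eq ≈ 106 K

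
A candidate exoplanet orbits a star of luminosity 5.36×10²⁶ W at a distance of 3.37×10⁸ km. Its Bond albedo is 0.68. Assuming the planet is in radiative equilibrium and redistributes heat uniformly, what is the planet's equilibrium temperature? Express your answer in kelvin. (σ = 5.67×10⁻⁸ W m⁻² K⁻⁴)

T_eq ≈ 152 K

d = 3.37×10⁸ km = 3.37×10¹¹ m.
Flux: S = L/(4πd²) = 5.36×10²⁶/(4π×(3.37×10¹¹)²) = 376 W m⁻².
Energy balance: absorbed = emitted ⇒ πR²·S(1−A) = 4πR²·σT_eq⁴, so T_eq⁴ = S(1−A)/(4σ).
T_eq = [376 × 0.32 / (4 × 5.67×10⁻⁸)]^(1/4) = (5.30×10⁸)^(1/4) = 152 K.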